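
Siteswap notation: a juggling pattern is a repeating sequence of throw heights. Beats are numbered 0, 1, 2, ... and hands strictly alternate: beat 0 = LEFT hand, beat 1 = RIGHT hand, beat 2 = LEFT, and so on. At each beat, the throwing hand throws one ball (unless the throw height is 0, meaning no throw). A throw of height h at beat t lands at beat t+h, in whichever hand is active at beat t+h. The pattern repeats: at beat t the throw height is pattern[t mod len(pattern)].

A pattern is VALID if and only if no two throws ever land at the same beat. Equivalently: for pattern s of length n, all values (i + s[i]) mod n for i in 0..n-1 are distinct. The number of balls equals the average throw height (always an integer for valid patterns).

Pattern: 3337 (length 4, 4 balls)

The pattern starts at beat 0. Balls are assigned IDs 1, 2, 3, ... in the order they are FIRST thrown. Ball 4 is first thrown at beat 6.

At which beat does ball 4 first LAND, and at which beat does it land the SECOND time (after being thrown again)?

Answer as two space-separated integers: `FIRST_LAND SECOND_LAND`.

Answer: 9 12

Derivation:
Beat 0 (L): throw ball1 h=3 -> lands@3:R; in-air after throw: [b1@3:R]
Beat 1 (R): throw ball2 h=3 -> lands@4:L; in-air after throw: [b1@3:R b2@4:L]
Beat 2 (L): throw ball3 h=3 -> lands@5:R; in-air after throw: [b1@3:R b2@4:L b3@5:R]
Beat 3 (R): throw ball1 h=7 -> lands@10:L; in-air after throw: [b2@4:L b3@5:R b1@10:L]
Beat 4 (L): throw ball2 h=3 -> lands@7:R; in-air after throw: [b3@5:R b2@7:R b1@10:L]
Beat 5 (R): throw ball3 h=3 -> lands@8:L; in-air after throw: [b2@7:R b3@8:L b1@10:L]
Beat 6 (L): throw ball4 h=3 -> lands@9:R; in-air after throw: [b2@7:R b3@8:L b4@9:R b1@10:L]
Beat 7 (R): throw ball2 h=7 -> lands@14:L; in-air after throw: [b3@8:L b4@9:R b1@10:L b2@14:L]
Beat 8 (L): throw ball3 h=3 -> lands@11:R; in-air after throw: [b4@9:R b1@10:L b3@11:R b2@14:L]
Beat 9 (R): throw ball4 h=3 -> lands@12:L; in-air after throw: [b1@10:L b3@11:R b4@12:L b2@14:L]
Beat 10 (L): throw ball1 h=3 -> lands@13:R; in-air after throw: [b3@11:R b4@12:L b1@13:R b2@14:L]
Beat 11 (R): throw ball3 h=7 -> lands@18:L; in-air after throw: [b4@12:L b1@13:R b2@14:L b3@18:L]
Beat 12 (L): throw ball4 h=3 -> lands@15:R; in-air after throw: [b1@13:R b2@14:L b4@15:R b3@18:L]
Ball 4: thrown@6 h=3 -> first land @9; rethrown@9 h=3 -> second land @12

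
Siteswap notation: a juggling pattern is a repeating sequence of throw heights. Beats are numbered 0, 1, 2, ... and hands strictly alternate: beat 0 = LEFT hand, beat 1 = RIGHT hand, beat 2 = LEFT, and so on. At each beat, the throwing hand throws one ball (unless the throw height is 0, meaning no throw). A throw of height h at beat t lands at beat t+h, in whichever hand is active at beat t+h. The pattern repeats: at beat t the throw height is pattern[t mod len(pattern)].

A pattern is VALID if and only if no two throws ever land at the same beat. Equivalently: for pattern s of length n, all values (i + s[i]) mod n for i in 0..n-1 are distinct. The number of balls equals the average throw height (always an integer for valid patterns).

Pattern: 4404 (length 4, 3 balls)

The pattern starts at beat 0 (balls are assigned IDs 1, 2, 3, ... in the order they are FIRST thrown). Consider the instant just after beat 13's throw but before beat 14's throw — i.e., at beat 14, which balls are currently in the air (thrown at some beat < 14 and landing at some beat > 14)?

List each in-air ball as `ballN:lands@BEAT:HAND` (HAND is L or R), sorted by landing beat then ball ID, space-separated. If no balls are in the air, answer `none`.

Beat 0 (L): throw ball1 h=4 -> lands@4:L; in-air after throw: [b1@4:L]
Beat 1 (R): throw ball2 h=4 -> lands@5:R; in-air after throw: [b1@4:L b2@5:R]
Beat 3 (R): throw ball3 h=4 -> lands@7:R; in-air after throw: [b1@4:L b2@5:R b3@7:R]
Beat 4 (L): throw ball1 h=4 -> lands@8:L; in-air after throw: [b2@5:R b3@7:R b1@8:L]
Beat 5 (R): throw ball2 h=4 -> lands@9:R; in-air after throw: [b3@7:R b1@8:L b2@9:R]
Beat 7 (R): throw ball3 h=4 -> lands@11:R; in-air after throw: [b1@8:L b2@9:R b3@11:R]
Beat 8 (L): throw ball1 h=4 -> lands@12:L; in-air after throw: [b2@9:R b3@11:R b1@12:L]
Beat 9 (R): throw ball2 h=4 -> lands@13:R; in-air after throw: [b3@11:R b1@12:L b2@13:R]
Beat 11 (R): throw ball3 h=4 -> lands@15:R; in-air after throw: [b1@12:L b2@13:R b3@15:R]
Beat 12 (L): throw ball1 h=4 -> lands@16:L; in-air after throw: [b2@13:R b3@15:R b1@16:L]
Beat 13 (R): throw ball2 h=4 -> lands@17:R; in-air after throw: [b3@15:R b1@16:L b2@17:R]

Answer: ball3:lands@15:R ball1:lands@16:L ball2:lands@17:R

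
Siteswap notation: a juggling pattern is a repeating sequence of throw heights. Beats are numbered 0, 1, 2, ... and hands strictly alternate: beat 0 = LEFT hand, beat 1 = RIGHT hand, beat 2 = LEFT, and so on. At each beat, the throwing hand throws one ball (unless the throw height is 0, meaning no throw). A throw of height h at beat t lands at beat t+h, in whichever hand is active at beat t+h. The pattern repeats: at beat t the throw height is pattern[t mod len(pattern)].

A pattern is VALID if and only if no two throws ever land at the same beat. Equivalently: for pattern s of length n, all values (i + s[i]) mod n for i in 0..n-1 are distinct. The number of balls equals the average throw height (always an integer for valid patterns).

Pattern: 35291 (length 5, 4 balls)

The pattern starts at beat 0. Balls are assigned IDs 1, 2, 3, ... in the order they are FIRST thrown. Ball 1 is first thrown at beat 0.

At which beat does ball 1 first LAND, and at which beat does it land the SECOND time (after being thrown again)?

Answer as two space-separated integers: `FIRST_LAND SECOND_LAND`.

Beat 0 (L): throw ball1 h=3 -> lands@3:R; in-air after throw: [b1@3:R]
Beat 1 (R): throw ball2 h=5 -> lands@6:L; in-air after throw: [b1@3:R b2@6:L]
Beat 2 (L): throw ball3 h=2 -> lands@4:L; in-air after throw: [b1@3:R b3@4:L b2@6:L]
Beat 3 (R): throw ball1 h=9 -> lands@12:L; in-air after throw: [b3@4:L b2@6:L b1@12:L]
Beat 4 (L): throw ball3 h=1 -> lands@5:R; in-air after throw: [b3@5:R b2@6:L b1@12:L]
Beat 5 (R): throw ball3 h=3 -> lands@8:L; in-air after throw: [b2@6:L b3@8:L b1@12:L]
Beat 6 (L): throw ball2 h=5 -> lands@11:R; in-air after throw: [b3@8:L b2@11:R b1@12:L]
Beat 7 (R): throw ball4 h=2 -> lands@9:R; in-air after throw: [b3@8:L b4@9:R b2@11:R b1@12:L]
Beat 8 (L): throw ball3 h=9 -> lands@17:R; in-air after throw: [b4@9:R b2@11:R b1@12:L b3@17:R]
Beat 9 (R): throw ball4 h=1 -> lands@10:L; in-air after throw: [b4@10:L b2@11:R b1@12:L b3@17:R]
Beat 10 (L): throw ball4 h=3 -> lands@13:R; in-air after throw: [b2@11:R b1@12:L b4@13:R b3@17:R]
Beat 11 (R): throw ball2 h=5 -> lands@16:L; in-air after throw: [b1@12:L b4@13:R b2@16:L b3@17:R]
Beat 12 (L): throw ball1 h=2 -> lands@14:L; in-air after throw: [b4@13:R b1@14:L b2@16:L b3@17:R]
Ball 1: thrown@0 h=3 -> first land @3; rethrown@3 h=9 -> second land @12

Answer: 3 12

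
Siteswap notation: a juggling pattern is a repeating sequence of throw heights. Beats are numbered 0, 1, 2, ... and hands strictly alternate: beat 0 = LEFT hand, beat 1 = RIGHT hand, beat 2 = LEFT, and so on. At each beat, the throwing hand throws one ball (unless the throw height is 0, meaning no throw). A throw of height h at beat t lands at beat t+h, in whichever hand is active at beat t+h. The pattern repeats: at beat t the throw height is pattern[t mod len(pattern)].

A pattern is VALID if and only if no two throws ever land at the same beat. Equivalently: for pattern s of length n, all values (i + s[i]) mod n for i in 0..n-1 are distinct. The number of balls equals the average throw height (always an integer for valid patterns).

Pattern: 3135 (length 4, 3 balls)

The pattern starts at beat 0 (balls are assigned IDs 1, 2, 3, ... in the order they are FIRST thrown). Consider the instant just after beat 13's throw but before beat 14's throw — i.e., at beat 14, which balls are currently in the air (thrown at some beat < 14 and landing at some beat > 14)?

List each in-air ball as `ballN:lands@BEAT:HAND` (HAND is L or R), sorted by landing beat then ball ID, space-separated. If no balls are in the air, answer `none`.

Answer: ball3:lands@15:R ball1:lands@16:L

Derivation:
Beat 0 (L): throw ball1 h=3 -> lands@3:R; in-air after throw: [b1@3:R]
Beat 1 (R): throw ball2 h=1 -> lands@2:L; in-air after throw: [b2@2:L b1@3:R]
Beat 2 (L): throw ball2 h=3 -> lands@5:R; in-air after throw: [b1@3:R b2@5:R]
Beat 3 (R): throw ball1 h=5 -> lands@8:L; in-air after throw: [b2@5:R b1@8:L]
Beat 4 (L): throw ball3 h=3 -> lands@7:R; in-air after throw: [b2@5:R b3@7:R b1@8:L]
Beat 5 (R): throw ball2 h=1 -> lands@6:L; in-air after throw: [b2@6:L b3@7:R b1@8:L]
Beat 6 (L): throw ball2 h=3 -> lands@9:R; in-air after throw: [b3@7:R b1@8:L b2@9:R]
Beat 7 (R): throw ball3 h=5 -> lands@12:L; in-air after throw: [b1@8:L b2@9:R b3@12:L]
Beat 8 (L): throw ball1 h=3 -> lands@11:R; in-air after throw: [b2@9:R b1@11:R b3@12:L]
Beat 9 (R): throw ball2 h=1 -> lands@10:L; in-air after throw: [b2@10:L b1@11:R b3@12:L]
Beat 10 (L): throw ball2 h=3 -> lands@13:R; in-air after throw: [b1@11:R b3@12:L b2@13:R]
Beat 11 (R): throw ball1 h=5 -> lands@16:L; in-air after throw: [b3@12:L b2@13:R b1@16:L]
Beat 12 (L): throw ball3 h=3 -> lands@15:R; in-air after throw: [b2@13:R b3@15:R b1@16:L]
Beat 13 (R): throw ball2 h=1 -> lands@14:L; in-air after throw: [b2@14:L b3@15:R b1@16:L]
Beat 14 (L): throw ball2 h=3 -> lands@17:R; in-air after throw: [b3@15:R b1@16:L b2@17:R]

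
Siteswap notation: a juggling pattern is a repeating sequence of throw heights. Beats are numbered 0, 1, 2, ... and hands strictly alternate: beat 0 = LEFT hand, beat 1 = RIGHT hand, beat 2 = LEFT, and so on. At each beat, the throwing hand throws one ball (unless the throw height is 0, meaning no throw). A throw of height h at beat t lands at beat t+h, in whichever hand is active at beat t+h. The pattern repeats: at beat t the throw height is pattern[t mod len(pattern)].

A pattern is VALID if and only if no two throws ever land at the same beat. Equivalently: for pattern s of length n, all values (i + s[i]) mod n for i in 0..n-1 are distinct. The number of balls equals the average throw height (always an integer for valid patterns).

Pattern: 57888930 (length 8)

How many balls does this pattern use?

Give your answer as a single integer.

Pattern = [5, 7, 8, 8, 8, 9, 3, 0], length n = 8
  position 0: throw height = 5, running sum = 5
  position 1: throw height = 7, running sum = 12
  position 2: throw height = 8, running sum = 20
  position 3: throw height = 8, running sum = 28
  position 4: throw height = 8, running sum = 36
  position 5: throw height = 9, running sum = 45
  position 6: throw height = 3, running sum = 48
  position 7: throw height = 0, running sum = 48
Total sum = 48; balls = sum / n = 48 / 8 = 6

Answer: 6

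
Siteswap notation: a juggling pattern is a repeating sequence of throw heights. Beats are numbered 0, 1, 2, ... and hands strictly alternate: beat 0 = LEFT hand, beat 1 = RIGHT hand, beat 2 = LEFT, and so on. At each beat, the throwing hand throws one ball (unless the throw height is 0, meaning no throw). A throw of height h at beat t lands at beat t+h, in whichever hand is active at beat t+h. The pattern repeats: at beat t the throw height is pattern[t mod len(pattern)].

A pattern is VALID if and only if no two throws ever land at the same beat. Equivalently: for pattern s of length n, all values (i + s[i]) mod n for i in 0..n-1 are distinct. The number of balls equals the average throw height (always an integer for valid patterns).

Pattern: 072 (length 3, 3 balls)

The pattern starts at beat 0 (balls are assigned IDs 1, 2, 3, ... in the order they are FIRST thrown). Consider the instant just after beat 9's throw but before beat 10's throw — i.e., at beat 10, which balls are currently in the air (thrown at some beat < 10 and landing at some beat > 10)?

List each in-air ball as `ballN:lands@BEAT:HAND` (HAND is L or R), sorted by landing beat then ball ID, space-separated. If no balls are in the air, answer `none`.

Beat 1 (R): throw ball1 h=7 -> lands@8:L; in-air after throw: [b1@8:L]
Beat 2 (L): throw ball2 h=2 -> lands@4:L; in-air after throw: [b2@4:L b1@8:L]
Beat 4 (L): throw ball2 h=7 -> lands@11:R; in-air after throw: [b1@8:L b2@11:R]
Beat 5 (R): throw ball3 h=2 -> lands@7:R; in-air after throw: [b3@7:R b1@8:L b2@11:R]
Beat 7 (R): throw ball3 h=7 -> lands@14:L; in-air after throw: [b1@8:L b2@11:R b3@14:L]
Beat 8 (L): throw ball1 h=2 -> lands@10:L; in-air after throw: [b1@10:L b2@11:R b3@14:L]
Beat 10 (L): throw ball1 h=7 -> lands@17:R; in-air after throw: [b2@11:R b3@14:L b1@17:R]

Answer: ball2:lands@11:R ball3:lands@14:L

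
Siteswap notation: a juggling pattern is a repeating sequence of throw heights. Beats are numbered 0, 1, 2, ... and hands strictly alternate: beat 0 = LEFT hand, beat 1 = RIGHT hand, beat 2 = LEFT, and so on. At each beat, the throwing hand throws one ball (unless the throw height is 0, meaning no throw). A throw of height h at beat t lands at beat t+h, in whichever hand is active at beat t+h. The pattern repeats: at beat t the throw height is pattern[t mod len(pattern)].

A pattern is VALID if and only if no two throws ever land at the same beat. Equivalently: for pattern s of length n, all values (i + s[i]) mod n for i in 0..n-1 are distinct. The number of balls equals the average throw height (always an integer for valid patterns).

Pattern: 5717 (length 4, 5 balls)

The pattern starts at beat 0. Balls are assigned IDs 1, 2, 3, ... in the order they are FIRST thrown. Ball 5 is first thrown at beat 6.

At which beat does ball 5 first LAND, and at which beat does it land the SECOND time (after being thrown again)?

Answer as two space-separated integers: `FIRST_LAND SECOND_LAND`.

Beat 0 (L): throw ball1 h=5 -> lands@5:R; in-air after throw: [b1@5:R]
Beat 1 (R): throw ball2 h=7 -> lands@8:L; in-air after throw: [b1@5:R b2@8:L]
Beat 2 (L): throw ball3 h=1 -> lands@3:R; in-air after throw: [b3@3:R b1@5:R b2@8:L]
Beat 3 (R): throw ball3 h=7 -> lands@10:L; in-air after throw: [b1@5:R b2@8:L b3@10:L]
Beat 4 (L): throw ball4 h=5 -> lands@9:R; in-air after throw: [b1@5:R b2@8:L b4@9:R b3@10:L]
Beat 5 (R): throw ball1 h=7 -> lands@12:L; in-air after throw: [b2@8:L b4@9:R b3@10:L b1@12:L]
Beat 6 (L): throw ball5 h=1 -> lands@7:R; in-air after throw: [b5@7:R b2@8:L b4@9:R b3@10:L b1@12:L]
Beat 7 (R): throw ball5 h=7 -> lands@14:L; in-air after throw: [b2@8:L b4@9:R b3@10:L b1@12:L b5@14:L]
Beat 8 (L): throw ball2 h=5 -> lands@13:R; in-air after throw: [b4@9:R b3@10:L b1@12:L b2@13:R b5@14:L]
Beat 9 (R): throw ball4 h=7 -> lands@16:L; in-air after throw: [b3@10:L b1@12:L b2@13:R b5@14:L b4@16:L]
Beat 10 (L): throw ball3 h=1 -> lands@11:R; in-air after throw: [b3@11:R b1@12:L b2@13:R b5@14:L b4@16:L]
Beat 11 (R): throw ball3 h=7 -> lands@18:L; in-air after throw: [b1@12:L b2@13:R b5@14:L b4@16:L b3@18:L]
Ball 5: thrown@6 h=1 -> first land @7; rethrown@7 h=7 -> second land @14

Answer: 7 14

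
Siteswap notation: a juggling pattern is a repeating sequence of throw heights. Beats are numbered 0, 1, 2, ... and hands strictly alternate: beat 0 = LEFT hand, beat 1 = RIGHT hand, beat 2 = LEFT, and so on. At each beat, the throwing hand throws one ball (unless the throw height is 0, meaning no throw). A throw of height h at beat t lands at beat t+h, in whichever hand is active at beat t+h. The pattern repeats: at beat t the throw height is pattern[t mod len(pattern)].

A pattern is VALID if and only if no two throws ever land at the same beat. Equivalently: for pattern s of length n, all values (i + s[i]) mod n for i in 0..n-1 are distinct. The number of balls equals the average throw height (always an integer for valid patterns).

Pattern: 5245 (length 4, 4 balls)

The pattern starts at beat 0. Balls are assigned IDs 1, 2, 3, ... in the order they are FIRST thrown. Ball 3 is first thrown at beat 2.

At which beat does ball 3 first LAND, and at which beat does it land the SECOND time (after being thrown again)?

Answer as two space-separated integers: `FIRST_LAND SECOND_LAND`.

Answer: 6 10

Derivation:
Beat 0 (L): throw ball1 h=5 -> lands@5:R; in-air after throw: [b1@5:R]
Beat 1 (R): throw ball2 h=2 -> lands@3:R; in-air after throw: [b2@3:R b1@5:R]
Beat 2 (L): throw ball3 h=4 -> lands@6:L; in-air after throw: [b2@3:R b1@5:R b3@6:L]
Beat 3 (R): throw ball2 h=5 -> lands@8:L; in-air after throw: [b1@5:R b3@6:L b2@8:L]
Beat 4 (L): throw ball4 h=5 -> lands@9:R; in-air after throw: [b1@5:R b3@6:L b2@8:L b4@9:R]
Beat 5 (R): throw ball1 h=2 -> lands@7:R; in-air after throw: [b3@6:L b1@7:R b2@8:L b4@9:R]
Beat 6 (L): throw ball3 h=4 -> lands@10:L; in-air after throw: [b1@7:R b2@8:L b4@9:R b3@10:L]
Beat 7 (R): throw ball1 h=5 -> lands@12:L; in-air after throw: [b2@8:L b4@9:R b3@10:L b1@12:L]
Beat 8 (L): throw ball2 h=5 -> lands@13:R; in-air after throw: [b4@9:R b3@10:L b1@12:L b2@13:R]
Beat 9 (R): throw ball4 h=2 -> lands@11:R; in-air after throw: [b3@10:L b4@11:R b1@12:L b2@13:R]
Beat 10 (L): throw ball3 h=4 -> lands@14:L; in-air after throw: [b4@11:R b1@12:L b2@13:R b3@14:L]
Ball 3: thrown@2 h=4 -> first land @6; rethrown@6 h=4 -> second land @10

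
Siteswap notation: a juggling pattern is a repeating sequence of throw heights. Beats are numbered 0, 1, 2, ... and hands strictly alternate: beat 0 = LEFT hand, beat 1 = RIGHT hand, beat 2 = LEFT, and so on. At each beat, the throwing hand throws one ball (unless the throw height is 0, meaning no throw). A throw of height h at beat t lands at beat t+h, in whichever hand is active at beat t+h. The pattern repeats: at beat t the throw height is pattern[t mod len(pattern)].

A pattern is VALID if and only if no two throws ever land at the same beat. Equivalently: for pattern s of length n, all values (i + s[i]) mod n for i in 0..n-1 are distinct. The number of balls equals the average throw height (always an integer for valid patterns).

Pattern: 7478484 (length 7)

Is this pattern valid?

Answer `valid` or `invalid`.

Answer: valid

Derivation:
i=0: (i + s[i]) mod n = (0 + 7) mod 7 = 0
i=1: (i + s[i]) mod n = (1 + 4) mod 7 = 5
i=2: (i + s[i]) mod n = (2 + 7) mod 7 = 2
i=3: (i + s[i]) mod n = (3 + 8) mod 7 = 4
i=4: (i + s[i]) mod n = (4 + 4) mod 7 = 1
i=5: (i + s[i]) mod n = (5 + 8) mod 7 = 6
i=6: (i + s[i]) mod n = (6 + 4) mod 7 = 3
Residues: [0, 5, 2, 4, 1, 6, 3], distinct: True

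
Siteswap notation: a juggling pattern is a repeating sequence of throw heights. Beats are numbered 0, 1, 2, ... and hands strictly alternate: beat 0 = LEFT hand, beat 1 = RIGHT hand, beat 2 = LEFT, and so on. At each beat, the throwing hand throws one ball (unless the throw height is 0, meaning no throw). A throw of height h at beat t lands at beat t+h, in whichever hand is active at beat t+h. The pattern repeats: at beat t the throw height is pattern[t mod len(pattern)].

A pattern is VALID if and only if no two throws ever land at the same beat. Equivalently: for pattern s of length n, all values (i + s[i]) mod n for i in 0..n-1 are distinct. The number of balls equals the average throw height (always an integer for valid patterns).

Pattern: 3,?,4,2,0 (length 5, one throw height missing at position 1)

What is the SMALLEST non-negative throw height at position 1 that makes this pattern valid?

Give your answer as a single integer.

Answer: 1

Derivation:
i=0: (0 + 3) mod 5 = 3
i=1: s[i]=? (unknown)
i=2: (2 + 4) mod 5 = 1
i=3: (3 + 2) mod 5 = 0
i=4: (4 + 0) mod 5 = 4
Known residues: [0, 1, 3, 4]; need a permutation of 0..4, so missing residue r = 2
Need (1 + s) mod 5 = 2; smallest s = (2 - 1) mod 5 = 1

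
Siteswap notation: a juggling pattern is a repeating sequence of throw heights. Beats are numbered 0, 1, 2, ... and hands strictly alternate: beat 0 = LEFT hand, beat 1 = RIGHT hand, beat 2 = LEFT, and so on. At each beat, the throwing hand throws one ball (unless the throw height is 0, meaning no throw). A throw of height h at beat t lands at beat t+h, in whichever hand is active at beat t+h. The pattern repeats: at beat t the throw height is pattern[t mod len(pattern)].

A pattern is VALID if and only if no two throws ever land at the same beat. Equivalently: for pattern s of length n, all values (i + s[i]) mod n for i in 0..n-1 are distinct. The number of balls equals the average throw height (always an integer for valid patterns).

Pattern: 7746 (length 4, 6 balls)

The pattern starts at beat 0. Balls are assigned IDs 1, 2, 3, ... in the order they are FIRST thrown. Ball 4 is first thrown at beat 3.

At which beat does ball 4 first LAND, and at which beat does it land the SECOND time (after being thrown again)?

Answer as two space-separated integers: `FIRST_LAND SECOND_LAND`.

Beat 0 (L): throw ball1 h=7 -> lands@7:R; in-air after throw: [b1@7:R]
Beat 1 (R): throw ball2 h=7 -> lands@8:L; in-air after throw: [b1@7:R b2@8:L]
Beat 2 (L): throw ball3 h=4 -> lands@6:L; in-air after throw: [b3@6:L b1@7:R b2@8:L]
Beat 3 (R): throw ball4 h=6 -> lands@9:R; in-air after throw: [b3@6:L b1@7:R b2@8:L b4@9:R]
Beat 4 (L): throw ball5 h=7 -> lands@11:R; in-air after throw: [b3@6:L b1@7:R b2@8:L b4@9:R b5@11:R]
Beat 5 (R): throw ball6 h=7 -> lands@12:L; in-air after throw: [b3@6:L b1@7:R b2@8:L b4@9:R b5@11:R b6@12:L]
Beat 6 (L): throw ball3 h=4 -> lands@10:L; in-air after throw: [b1@7:R b2@8:L b4@9:R b3@10:L b5@11:R b6@12:L]
Beat 7 (R): throw ball1 h=6 -> lands@13:R; in-air after throw: [b2@8:L b4@9:R b3@10:L b5@11:R b6@12:L b1@13:R]
Beat 8 (L): throw ball2 h=7 -> lands@15:R; in-air after throw: [b4@9:R b3@10:L b5@11:R b6@12:L b1@13:R b2@15:R]
Beat 9 (R): throw ball4 h=7 -> lands@16:L; in-air after throw: [b3@10:L b5@11:R b6@12:L b1@13:R b2@15:R b4@16:L]
Beat 10 (L): throw ball3 h=4 -> lands@14:L; in-air after throw: [b5@11:R b6@12:L b1@13:R b3@14:L b2@15:R b4@16:L]
Beat 11 (R): throw ball5 h=6 -> lands@17:R; in-air after throw: [b6@12:L b1@13:R b3@14:L b2@15:R b4@16:L b5@17:R]
Beat 12 (L): throw ball6 h=7 -> lands@19:R; in-air after throw: [b1@13:R b3@14:L b2@15:R b4@16:L b5@17:R b6@19:R]
Beat 13 (R): throw ball1 h=7 -> lands@20:L; in-air after throw: [b3@14:L b2@15:R b4@16:L b5@17:R b6@19:R b1@20:L]
Beat 14 (L): throw ball3 h=4 -> lands@18:L; in-air after throw: [b2@15:R b4@16:L b5@17:R b3@18:L b6@19:R b1@20:L]
Beat 15 (R): throw ball2 h=6 -> lands@21:R; in-air after throw: [b4@16:L b5@17:R b3@18:L b6@19:R b1@20:L b2@21:R]
Beat 16 (L): throw ball4 h=7 -> lands@23:R; in-air after throw: [b5@17:R b3@18:L b6@19:R b1@20:L b2@21:R b4@23:R]
Ball 4: thrown@3 h=6 -> first land @9; rethrown@9 h=7 -> second land @16

Answer: 9 16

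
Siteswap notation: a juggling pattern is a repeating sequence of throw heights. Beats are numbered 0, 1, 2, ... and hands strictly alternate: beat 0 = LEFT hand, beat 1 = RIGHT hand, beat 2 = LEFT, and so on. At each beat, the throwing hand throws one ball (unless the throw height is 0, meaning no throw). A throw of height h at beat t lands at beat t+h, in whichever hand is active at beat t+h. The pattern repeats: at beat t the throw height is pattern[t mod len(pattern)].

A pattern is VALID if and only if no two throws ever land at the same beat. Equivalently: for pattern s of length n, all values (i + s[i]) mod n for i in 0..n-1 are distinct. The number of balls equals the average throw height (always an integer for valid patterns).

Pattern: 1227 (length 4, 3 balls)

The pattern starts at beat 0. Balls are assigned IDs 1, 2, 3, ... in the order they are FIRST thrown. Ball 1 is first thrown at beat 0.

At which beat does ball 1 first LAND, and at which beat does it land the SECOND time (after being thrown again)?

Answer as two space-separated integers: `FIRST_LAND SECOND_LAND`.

Answer: 1 3

Derivation:
Beat 0 (L): throw ball1 h=1 -> lands@1:R; in-air after throw: [b1@1:R]
Beat 1 (R): throw ball1 h=2 -> lands@3:R; in-air after throw: [b1@3:R]
Beat 2 (L): throw ball2 h=2 -> lands@4:L; in-air after throw: [b1@3:R b2@4:L]
Beat 3 (R): throw ball1 h=7 -> lands@10:L; in-air after throw: [b2@4:L b1@10:L]
Ball 1: thrown@0 h=1 -> first land @1; rethrown@1 h=2 -> second land @3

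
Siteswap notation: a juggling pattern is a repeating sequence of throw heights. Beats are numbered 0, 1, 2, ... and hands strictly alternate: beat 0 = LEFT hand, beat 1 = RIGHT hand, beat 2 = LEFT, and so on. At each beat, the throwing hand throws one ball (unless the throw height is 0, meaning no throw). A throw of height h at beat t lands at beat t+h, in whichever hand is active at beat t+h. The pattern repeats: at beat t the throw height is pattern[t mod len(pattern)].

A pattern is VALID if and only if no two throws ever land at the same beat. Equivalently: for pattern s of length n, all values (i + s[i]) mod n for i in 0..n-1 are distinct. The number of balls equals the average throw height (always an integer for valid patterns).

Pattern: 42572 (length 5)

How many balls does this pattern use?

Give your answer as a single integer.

Pattern = [4, 2, 5, 7, 2], length n = 5
  position 0: throw height = 4, running sum = 4
  position 1: throw height = 2, running sum = 6
  position 2: throw height = 5, running sum = 11
  position 3: throw height = 7, running sum = 18
  position 4: throw height = 2, running sum = 20
Total sum = 20; balls = sum / n = 20 / 5 = 4

Answer: 4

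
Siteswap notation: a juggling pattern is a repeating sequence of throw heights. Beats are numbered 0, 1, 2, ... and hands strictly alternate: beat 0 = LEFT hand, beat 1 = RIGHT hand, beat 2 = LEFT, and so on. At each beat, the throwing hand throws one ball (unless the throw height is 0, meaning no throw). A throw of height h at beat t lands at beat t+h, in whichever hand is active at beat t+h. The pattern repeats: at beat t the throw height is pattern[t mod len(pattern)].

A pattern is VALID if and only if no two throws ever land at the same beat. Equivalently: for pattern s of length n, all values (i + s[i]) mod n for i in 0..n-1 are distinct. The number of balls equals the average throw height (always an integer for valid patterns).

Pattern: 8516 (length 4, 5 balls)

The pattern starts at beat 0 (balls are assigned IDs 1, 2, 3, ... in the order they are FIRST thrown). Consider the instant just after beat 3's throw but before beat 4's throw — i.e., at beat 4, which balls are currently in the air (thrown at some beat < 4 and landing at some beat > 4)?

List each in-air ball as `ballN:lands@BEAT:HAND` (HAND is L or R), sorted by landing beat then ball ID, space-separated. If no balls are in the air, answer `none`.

Beat 0 (L): throw ball1 h=8 -> lands@8:L; in-air after throw: [b1@8:L]
Beat 1 (R): throw ball2 h=5 -> lands@6:L; in-air after throw: [b2@6:L b1@8:L]
Beat 2 (L): throw ball3 h=1 -> lands@3:R; in-air after throw: [b3@3:R b2@6:L b1@8:L]
Beat 3 (R): throw ball3 h=6 -> lands@9:R; in-air after throw: [b2@6:L b1@8:L b3@9:R]
Beat 4 (L): throw ball4 h=8 -> lands@12:L; in-air after throw: [b2@6:L b1@8:L b3@9:R b4@12:L]

Answer: ball2:lands@6:L ball1:lands@8:L ball3:lands@9:R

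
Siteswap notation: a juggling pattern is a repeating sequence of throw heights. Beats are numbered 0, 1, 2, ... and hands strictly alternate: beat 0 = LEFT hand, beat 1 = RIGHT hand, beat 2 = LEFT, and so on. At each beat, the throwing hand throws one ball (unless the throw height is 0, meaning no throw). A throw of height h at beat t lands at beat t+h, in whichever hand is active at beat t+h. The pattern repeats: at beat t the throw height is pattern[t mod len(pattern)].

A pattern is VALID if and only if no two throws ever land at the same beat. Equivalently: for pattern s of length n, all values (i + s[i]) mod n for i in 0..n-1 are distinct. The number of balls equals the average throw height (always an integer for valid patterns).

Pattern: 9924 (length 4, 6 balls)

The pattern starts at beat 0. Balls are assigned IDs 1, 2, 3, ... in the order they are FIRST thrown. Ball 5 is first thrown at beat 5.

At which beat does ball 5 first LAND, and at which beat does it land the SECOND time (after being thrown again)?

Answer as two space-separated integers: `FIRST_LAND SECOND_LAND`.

Beat 0 (L): throw ball1 h=9 -> lands@9:R; in-air after throw: [b1@9:R]
Beat 1 (R): throw ball2 h=9 -> lands@10:L; in-air after throw: [b1@9:R b2@10:L]
Beat 2 (L): throw ball3 h=2 -> lands@4:L; in-air after throw: [b3@4:L b1@9:R b2@10:L]
Beat 3 (R): throw ball4 h=4 -> lands@7:R; in-air after throw: [b3@4:L b4@7:R b1@9:R b2@10:L]
Beat 4 (L): throw ball3 h=9 -> lands@13:R; in-air after throw: [b4@7:R b1@9:R b2@10:L b3@13:R]
Beat 5 (R): throw ball5 h=9 -> lands@14:L; in-air after throw: [b4@7:R b1@9:R b2@10:L b3@13:R b5@14:L]
Beat 6 (L): throw ball6 h=2 -> lands@8:L; in-air after throw: [b4@7:R b6@8:L b1@9:R b2@10:L b3@13:R b5@14:L]
Beat 7 (R): throw ball4 h=4 -> lands@11:R; in-air after throw: [b6@8:L b1@9:R b2@10:L b4@11:R b3@13:R b5@14:L]
Beat 8 (L): throw ball6 h=9 -> lands@17:R; in-air after throw: [b1@9:R b2@10:L b4@11:R b3@13:R b5@14:L b6@17:R]
Beat 9 (R): throw ball1 h=9 -> lands@18:L; in-air after throw: [b2@10:L b4@11:R b3@13:R b5@14:L b6@17:R b1@18:L]
Beat 10 (L): throw ball2 h=2 -> lands@12:L; in-air after throw: [b4@11:R b2@12:L b3@13:R b5@14:L b6@17:R b1@18:L]
Beat 11 (R): throw ball4 h=4 -> lands@15:R; in-air after throw: [b2@12:L b3@13:R b5@14:L b4@15:R b6@17:R b1@18:L]
Beat 12 (L): throw ball2 h=9 -> lands@21:R; in-air after throw: [b3@13:R b5@14:L b4@15:R b6@17:R b1@18:L b2@21:R]
Beat 13 (R): throw ball3 h=9 -> lands@22:L; in-air after throw: [b5@14:L b4@15:R b6@17:R b1@18:L b2@21:R b3@22:L]
Beat 14 (L): throw ball5 h=2 -> lands@16:L; in-air after throw: [b4@15:R b5@16:L b6@17:R b1@18:L b2@21:R b3@22:L]
Beat 15 (R): throw ball4 h=4 -> lands@19:R; in-air after throw: [b5@16:L b6@17:R b1@18:L b4@19:R b2@21:R b3@22:L]
Ball 5: thrown@5 h=9 -> first land @14; rethrown@14 h=2 -> second land @16

Answer: 14 16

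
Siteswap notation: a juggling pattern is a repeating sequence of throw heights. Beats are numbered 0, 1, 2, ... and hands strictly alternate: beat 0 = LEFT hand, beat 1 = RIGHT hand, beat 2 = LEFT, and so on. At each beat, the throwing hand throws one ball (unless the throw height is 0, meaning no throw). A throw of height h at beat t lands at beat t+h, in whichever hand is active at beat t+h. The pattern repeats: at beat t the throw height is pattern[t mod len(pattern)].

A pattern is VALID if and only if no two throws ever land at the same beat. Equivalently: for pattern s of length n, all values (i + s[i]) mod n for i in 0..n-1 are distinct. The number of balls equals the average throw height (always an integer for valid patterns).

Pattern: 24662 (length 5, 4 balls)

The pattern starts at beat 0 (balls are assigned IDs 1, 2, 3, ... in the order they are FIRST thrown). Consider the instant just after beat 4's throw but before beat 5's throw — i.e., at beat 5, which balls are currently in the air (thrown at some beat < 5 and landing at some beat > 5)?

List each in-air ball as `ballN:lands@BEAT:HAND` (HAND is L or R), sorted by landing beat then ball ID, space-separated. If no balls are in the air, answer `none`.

Answer: ball4:lands@6:L ball1:lands@8:L ball3:lands@9:R

Derivation:
Beat 0 (L): throw ball1 h=2 -> lands@2:L; in-air after throw: [b1@2:L]
Beat 1 (R): throw ball2 h=4 -> lands@5:R; in-air after throw: [b1@2:L b2@5:R]
Beat 2 (L): throw ball1 h=6 -> lands@8:L; in-air after throw: [b2@5:R b1@8:L]
Beat 3 (R): throw ball3 h=6 -> lands@9:R; in-air after throw: [b2@5:R b1@8:L b3@9:R]
Beat 4 (L): throw ball4 h=2 -> lands@6:L; in-air after throw: [b2@5:R b4@6:L b1@8:L b3@9:R]
Beat 5 (R): throw ball2 h=2 -> lands@7:R; in-air after throw: [b4@6:L b2@7:R b1@8:L b3@9:R]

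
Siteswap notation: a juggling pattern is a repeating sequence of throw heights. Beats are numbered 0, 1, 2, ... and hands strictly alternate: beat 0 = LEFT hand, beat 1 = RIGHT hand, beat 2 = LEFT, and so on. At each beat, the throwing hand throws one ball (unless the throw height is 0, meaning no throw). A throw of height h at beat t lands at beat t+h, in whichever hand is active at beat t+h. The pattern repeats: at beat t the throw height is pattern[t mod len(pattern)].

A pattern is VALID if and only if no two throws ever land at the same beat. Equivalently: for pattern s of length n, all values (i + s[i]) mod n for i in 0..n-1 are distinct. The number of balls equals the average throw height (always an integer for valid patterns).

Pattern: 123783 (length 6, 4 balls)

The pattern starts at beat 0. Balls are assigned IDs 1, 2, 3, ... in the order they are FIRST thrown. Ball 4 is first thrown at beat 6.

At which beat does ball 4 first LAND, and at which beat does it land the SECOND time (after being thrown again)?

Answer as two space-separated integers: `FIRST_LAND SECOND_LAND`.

Beat 0 (L): throw ball1 h=1 -> lands@1:R; in-air after throw: [b1@1:R]
Beat 1 (R): throw ball1 h=2 -> lands@3:R; in-air after throw: [b1@3:R]
Beat 2 (L): throw ball2 h=3 -> lands@5:R; in-air after throw: [b1@3:R b2@5:R]
Beat 3 (R): throw ball1 h=7 -> lands@10:L; in-air after throw: [b2@5:R b1@10:L]
Beat 4 (L): throw ball3 h=8 -> lands@12:L; in-air after throw: [b2@5:R b1@10:L b3@12:L]
Beat 5 (R): throw ball2 h=3 -> lands@8:L; in-air after throw: [b2@8:L b1@10:L b3@12:L]
Beat 6 (L): throw ball4 h=1 -> lands@7:R; in-air after throw: [b4@7:R b2@8:L b1@10:L b3@12:L]
Beat 7 (R): throw ball4 h=2 -> lands@9:R; in-air after throw: [b2@8:L b4@9:R b1@10:L b3@12:L]
Beat 8 (L): throw ball2 h=3 -> lands@11:R; in-air after throw: [b4@9:R b1@10:L b2@11:R b3@12:L]
Beat 9 (R): throw ball4 h=7 -> lands@16:L; in-air after throw: [b1@10:L b2@11:R b3@12:L b4@16:L]
Ball 4: thrown@6 h=1 -> first land @7; rethrown@7 h=2 -> second land @9

Answer: 7 9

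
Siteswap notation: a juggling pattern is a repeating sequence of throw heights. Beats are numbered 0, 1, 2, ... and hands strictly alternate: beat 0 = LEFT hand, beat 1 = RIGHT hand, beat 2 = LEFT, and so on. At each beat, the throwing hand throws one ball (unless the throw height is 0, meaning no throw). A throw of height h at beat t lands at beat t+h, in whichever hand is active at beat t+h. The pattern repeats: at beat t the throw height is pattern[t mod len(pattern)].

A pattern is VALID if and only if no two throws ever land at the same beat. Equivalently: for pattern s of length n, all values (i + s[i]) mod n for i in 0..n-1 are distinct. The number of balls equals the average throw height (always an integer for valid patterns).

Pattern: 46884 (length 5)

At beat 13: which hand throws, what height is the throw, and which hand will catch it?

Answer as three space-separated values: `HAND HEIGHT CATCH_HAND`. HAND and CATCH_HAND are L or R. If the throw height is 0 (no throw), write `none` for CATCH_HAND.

Answer: R 8 R

Derivation:
Beat 13: 13 mod 2 = 1, so hand = R
Throw height = pattern[13 mod 5] = pattern[3] = 8
Lands at beat 13+8=21, 21 mod 2 = 1, so catch hand = R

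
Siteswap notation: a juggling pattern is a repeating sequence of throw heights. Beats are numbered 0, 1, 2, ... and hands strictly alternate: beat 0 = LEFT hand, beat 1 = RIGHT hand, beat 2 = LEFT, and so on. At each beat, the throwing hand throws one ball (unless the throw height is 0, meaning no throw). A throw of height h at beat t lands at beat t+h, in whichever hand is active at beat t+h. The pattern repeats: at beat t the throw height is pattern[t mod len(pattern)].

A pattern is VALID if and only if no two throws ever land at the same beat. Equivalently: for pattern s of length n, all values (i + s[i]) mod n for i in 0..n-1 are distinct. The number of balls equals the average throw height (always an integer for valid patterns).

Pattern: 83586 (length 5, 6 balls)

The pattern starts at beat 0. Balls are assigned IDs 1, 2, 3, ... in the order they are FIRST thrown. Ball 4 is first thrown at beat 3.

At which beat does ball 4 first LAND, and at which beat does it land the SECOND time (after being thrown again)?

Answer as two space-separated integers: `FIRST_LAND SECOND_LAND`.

Answer: 11 14

Derivation:
Beat 0 (L): throw ball1 h=8 -> lands@8:L; in-air after throw: [b1@8:L]
Beat 1 (R): throw ball2 h=3 -> lands@4:L; in-air after throw: [b2@4:L b1@8:L]
Beat 2 (L): throw ball3 h=5 -> lands@7:R; in-air after throw: [b2@4:L b3@7:R b1@8:L]
Beat 3 (R): throw ball4 h=8 -> lands@11:R; in-air after throw: [b2@4:L b3@7:R b1@8:L b4@11:R]
Beat 4 (L): throw ball2 h=6 -> lands@10:L; in-air after throw: [b3@7:R b1@8:L b2@10:L b4@11:R]
Beat 5 (R): throw ball5 h=8 -> lands@13:R; in-air after throw: [b3@7:R b1@8:L b2@10:L b4@11:R b5@13:R]
Beat 6 (L): throw ball6 h=3 -> lands@9:R; in-air after throw: [b3@7:R b1@8:L b6@9:R b2@10:L b4@11:R b5@13:R]
Beat 7 (R): throw ball3 h=5 -> lands@12:L; in-air after throw: [b1@8:L b6@9:R b2@10:L b4@11:R b3@12:L b5@13:R]
Beat 8 (L): throw ball1 h=8 -> lands@16:L; in-air after throw: [b6@9:R b2@10:L b4@11:R b3@12:L b5@13:R b1@16:L]
Beat 9 (R): throw ball6 h=6 -> lands@15:R; in-air after throw: [b2@10:L b4@11:R b3@12:L b5@13:R b6@15:R b1@16:L]
Beat 10 (L): throw ball2 h=8 -> lands@18:L; in-air after throw: [b4@11:R b3@12:L b5@13:R b6@15:R b1@16:L b2@18:L]
Beat 11 (R): throw ball4 h=3 -> lands@14:L; in-air after throw: [b3@12:L b5@13:R b4@14:L b6@15:R b1@16:L b2@18:L]
Beat 12 (L): throw ball3 h=5 -> lands@17:R; in-air after throw: [b5@13:R b4@14:L b6@15:R b1@16:L b3@17:R b2@18:L]
Beat 13 (R): throw ball5 h=8 -> lands@21:R; in-air after throw: [b4@14:L b6@15:R b1@16:L b3@17:R b2@18:L b5@21:R]
Beat 14 (L): throw ball4 h=6 -> lands@20:L; in-air after throw: [b6@15:R b1@16:L b3@17:R b2@18:L b4@20:L b5@21:R]
Ball 4: thrown@3 h=8 -> first land @11; rethrown@11 h=3 -> second land @14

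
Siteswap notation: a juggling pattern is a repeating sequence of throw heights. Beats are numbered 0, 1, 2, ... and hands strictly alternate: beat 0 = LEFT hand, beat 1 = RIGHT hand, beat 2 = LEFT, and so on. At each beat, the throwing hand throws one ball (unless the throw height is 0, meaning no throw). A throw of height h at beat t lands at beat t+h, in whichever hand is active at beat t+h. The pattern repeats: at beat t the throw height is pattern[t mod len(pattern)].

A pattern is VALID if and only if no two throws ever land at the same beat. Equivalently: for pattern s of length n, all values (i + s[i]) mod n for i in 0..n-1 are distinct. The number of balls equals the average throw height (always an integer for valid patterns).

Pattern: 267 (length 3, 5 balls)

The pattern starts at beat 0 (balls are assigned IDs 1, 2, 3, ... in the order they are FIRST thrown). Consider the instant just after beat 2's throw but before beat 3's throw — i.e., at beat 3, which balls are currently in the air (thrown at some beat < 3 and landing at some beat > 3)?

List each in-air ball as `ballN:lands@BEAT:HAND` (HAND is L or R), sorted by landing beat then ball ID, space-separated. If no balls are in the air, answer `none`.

Beat 0 (L): throw ball1 h=2 -> lands@2:L; in-air after throw: [b1@2:L]
Beat 1 (R): throw ball2 h=6 -> lands@7:R; in-air after throw: [b1@2:L b2@7:R]
Beat 2 (L): throw ball1 h=7 -> lands@9:R; in-air after throw: [b2@7:R b1@9:R]
Beat 3 (R): throw ball3 h=2 -> lands@5:R; in-air after throw: [b3@5:R b2@7:R b1@9:R]

Answer: ball2:lands@7:R ball1:lands@9:R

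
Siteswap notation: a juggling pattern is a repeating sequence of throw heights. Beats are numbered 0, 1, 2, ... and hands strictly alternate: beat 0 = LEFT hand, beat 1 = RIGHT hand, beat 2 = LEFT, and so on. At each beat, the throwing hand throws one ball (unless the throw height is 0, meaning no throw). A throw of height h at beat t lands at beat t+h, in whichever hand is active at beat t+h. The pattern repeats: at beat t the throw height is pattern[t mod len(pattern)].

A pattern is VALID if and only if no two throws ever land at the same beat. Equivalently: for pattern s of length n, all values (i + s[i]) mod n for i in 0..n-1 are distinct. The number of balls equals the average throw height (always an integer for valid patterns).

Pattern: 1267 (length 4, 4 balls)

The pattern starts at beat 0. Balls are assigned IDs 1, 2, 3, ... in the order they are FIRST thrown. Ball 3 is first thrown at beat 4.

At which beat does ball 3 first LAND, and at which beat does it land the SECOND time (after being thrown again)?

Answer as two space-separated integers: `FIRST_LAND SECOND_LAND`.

Answer: 5 7

Derivation:
Beat 0 (L): throw ball1 h=1 -> lands@1:R; in-air after throw: [b1@1:R]
Beat 1 (R): throw ball1 h=2 -> lands@3:R; in-air after throw: [b1@3:R]
Beat 2 (L): throw ball2 h=6 -> lands@8:L; in-air after throw: [b1@3:R b2@8:L]
Beat 3 (R): throw ball1 h=7 -> lands@10:L; in-air after throw: [b2@8:L b1@10:L]
Beat 4 (L): throw ball3 h=1 -> lands@5:R; in-air after throw: [b3@5:R b2@8:L b1@10:L]
Beat 5 (R): throw ball3 h=2 -> lands@7:R; in-air after throw: [b3@7:R b2@8:L b1@10:L]
Beat 6 (L): throw ball4 h=6 -> lands@12:L; in-air after throw: [b3@7:R b2@8:L b1@10:L b4@12:L]
Beat 7 (R): throw ball3 h=7 -> lands@14:L; in-air after throw: [b2@8:L b1@10:L b4@12:L b3@14:L]
Ball 3: thrown@4 h=1 -> first land @5; rethrown@5 h=2 -> second land @7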